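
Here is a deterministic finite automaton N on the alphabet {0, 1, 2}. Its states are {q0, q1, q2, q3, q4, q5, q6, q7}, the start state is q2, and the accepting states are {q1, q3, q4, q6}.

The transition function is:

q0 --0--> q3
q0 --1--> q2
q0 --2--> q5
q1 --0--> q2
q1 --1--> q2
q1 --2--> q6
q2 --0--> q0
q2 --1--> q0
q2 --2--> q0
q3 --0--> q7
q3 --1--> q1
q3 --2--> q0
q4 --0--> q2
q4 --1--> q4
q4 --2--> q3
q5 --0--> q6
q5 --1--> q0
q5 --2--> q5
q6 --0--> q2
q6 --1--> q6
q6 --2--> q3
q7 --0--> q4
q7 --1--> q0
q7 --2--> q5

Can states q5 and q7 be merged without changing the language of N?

Initial partition by acceptance: {q1,q3,q4,q6} | {q0,q2,q5,q7}.
On input 1, block {q1,q3,q4,q6} splits into {q3,q4,q6} and {q1}.
Split {q3,q4,q6} by δ(·,1) → {q4,q6} and {q3}.
Split {q0,q2,q5,q7} by δ(·,0) → {q5,q7} and {q0} and {q2}.
No further refinement is possible. Final partition (6 blocks): {q4,q6} | {q5,q7} | {q1} | {q3} | {q0} | {q2}.
q5 and q7 lie in the same block of the stable partition, so they are equivalent — no string distinguishes them.

Yes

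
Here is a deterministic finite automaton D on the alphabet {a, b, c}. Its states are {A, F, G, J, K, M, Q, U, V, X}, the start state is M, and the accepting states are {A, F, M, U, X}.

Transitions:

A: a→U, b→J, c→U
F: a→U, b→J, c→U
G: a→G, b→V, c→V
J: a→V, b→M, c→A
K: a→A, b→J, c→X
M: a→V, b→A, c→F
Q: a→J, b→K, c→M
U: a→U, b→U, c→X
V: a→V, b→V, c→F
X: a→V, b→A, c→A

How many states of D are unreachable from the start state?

3

No path from M leads to G, K, Q; the other 7 states are all reachable.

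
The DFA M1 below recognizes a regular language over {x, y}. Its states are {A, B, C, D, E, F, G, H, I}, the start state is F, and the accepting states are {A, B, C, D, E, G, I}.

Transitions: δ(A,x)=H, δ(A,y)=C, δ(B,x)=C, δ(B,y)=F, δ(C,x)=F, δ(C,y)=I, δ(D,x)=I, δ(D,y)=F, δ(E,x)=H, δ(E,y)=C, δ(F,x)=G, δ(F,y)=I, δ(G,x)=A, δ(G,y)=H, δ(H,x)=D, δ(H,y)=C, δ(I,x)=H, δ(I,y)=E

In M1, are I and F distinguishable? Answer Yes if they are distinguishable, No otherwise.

First remove the unreachable states {B}; 8 states remain.
Initial partition by acceptance: {A,C,D,E,G,I} | {F,H}.
Split {A,C,D,E,G,I} by δ(·,x) → {A,C,E,I} and {D,G}.
No further refinement is possible. Final partition (3 blocks): {A,C,E,I} | {F,H} | {D,G}.
I and F end up in different blocks, so they are distinguishable. For instance, the string 'ε' is accepted from only I.

Yes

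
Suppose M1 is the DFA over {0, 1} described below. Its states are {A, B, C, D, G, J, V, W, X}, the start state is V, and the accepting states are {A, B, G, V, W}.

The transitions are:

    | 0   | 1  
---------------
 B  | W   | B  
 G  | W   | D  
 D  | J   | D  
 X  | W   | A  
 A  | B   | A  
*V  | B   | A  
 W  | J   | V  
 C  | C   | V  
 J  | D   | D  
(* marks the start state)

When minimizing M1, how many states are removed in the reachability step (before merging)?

3

Starting at V and following transitions, the reachable set is {A, B, D, J, V, W}. That leaves C, G, X unreachable — 3 in total.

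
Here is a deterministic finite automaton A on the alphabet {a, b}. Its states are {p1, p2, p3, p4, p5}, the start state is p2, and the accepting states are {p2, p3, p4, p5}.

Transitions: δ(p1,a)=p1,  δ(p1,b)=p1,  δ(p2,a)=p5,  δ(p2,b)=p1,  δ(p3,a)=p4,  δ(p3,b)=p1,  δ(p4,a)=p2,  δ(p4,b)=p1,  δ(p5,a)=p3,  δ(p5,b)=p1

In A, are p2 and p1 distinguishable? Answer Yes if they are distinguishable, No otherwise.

Yes

All states are reachable from the start state.
P0 = {p2,p3,p4,p5} | {p1}.
The partition is now stable with 2 blocks: {p2,p3,p4,p5} | {p1}.
p2 and p1 end up in different blocks, so they are distinguishable. For instance, the string 'ε' is accepted from only p2.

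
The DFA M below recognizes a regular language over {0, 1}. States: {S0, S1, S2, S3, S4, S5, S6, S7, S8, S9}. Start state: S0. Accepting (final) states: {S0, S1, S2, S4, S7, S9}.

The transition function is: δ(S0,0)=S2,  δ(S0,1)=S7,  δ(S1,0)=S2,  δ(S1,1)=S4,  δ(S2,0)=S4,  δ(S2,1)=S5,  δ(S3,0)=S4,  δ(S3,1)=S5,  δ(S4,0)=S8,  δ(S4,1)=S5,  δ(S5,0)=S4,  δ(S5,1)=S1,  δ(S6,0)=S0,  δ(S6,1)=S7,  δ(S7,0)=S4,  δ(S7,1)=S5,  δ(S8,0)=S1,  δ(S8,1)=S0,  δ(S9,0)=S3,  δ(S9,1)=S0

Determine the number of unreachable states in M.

No path from S0 leads to S3, S6, S9; the other 7 states are all reachable.

3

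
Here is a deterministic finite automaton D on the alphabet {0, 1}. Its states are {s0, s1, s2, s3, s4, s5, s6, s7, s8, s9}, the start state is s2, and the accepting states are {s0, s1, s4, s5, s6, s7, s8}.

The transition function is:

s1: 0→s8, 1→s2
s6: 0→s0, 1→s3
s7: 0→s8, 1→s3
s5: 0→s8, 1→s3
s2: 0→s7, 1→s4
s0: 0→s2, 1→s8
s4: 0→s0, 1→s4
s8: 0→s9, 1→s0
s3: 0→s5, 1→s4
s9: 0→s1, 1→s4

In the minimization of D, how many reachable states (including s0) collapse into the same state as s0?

States {s6} cannot be reached from the start state, so discard them.
P0 = {s0,s1,s4,s5,s7,s8} | {s2,s3,s9}.
Split {s0,s1,s4,s5,s7,s8} by δ(·,0) → {s1,s4,s5,s7} and {s0,s8}.
Split {s1,s4,s5,s7} by δ(·,1) → {s1,s5,s7} and {s4}.
The partition is now stable with 4 blocks: {s1,s5,s7} | {s2,s3,s9} | {s0,s8} | {s4}.
State s0 belongs to the block {s0,s8}, which has 2 states.

2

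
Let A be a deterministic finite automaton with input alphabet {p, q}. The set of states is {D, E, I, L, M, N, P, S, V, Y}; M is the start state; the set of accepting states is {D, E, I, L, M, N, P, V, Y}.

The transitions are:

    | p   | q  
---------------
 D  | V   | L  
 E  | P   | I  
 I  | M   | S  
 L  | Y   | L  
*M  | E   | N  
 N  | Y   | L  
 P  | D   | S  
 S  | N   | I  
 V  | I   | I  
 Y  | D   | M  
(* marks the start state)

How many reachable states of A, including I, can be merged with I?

Initial partition by acceptance: {D,E,I,L,M,N,P,V,Y} | {S}.
Split {D,E,I,L,M,N,P,V,Y} by δ(·,q) → {D,E,L,M,N,V,Y} and {I,P}.
Split {D,E,L,M,N,V,Y} by δ(·,p) → {D,L,M,N,Y} and {E,V}.
Split {D,L,M,N,Y} by δ(·,p) → {L,N,Y} and {D,M}.
On input p, block {L,N,Y} splits into {L,N} and {Y}.
The partition is now stable with 6 blocks: {L,N} | {S} | {I,P} | {E,V} | {D,M} | {Y}.
The equivalence class containing I is {I,P}, of size 2.

2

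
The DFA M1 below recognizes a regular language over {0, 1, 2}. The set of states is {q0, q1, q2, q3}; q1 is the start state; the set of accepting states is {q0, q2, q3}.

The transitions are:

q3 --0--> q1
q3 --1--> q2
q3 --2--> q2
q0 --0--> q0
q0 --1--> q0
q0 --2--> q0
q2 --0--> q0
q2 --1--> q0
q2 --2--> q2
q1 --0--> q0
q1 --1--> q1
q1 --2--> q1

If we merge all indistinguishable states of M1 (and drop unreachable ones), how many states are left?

States {q2,q3} cannot be reached from the start state, so discard them.
Initial partition by acceptance: {q0} | {q1}.
The partition is now stable with 2 blocks: {q0} | {q1}.

2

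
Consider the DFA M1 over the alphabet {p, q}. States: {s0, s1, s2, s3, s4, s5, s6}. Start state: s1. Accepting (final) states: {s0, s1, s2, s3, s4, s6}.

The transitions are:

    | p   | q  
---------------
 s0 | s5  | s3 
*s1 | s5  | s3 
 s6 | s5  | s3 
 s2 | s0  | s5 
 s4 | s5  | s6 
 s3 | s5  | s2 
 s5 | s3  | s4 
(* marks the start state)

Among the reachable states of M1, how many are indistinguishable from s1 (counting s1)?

Every state is reachable, so we keep all 7.
P0 = {s0,s1,s2,s3,s4,s6} | {s5}.
Refine {s0,s1,s2,s3,s4,s6} on symbol p: members go to different blocks, giving {s0,s1,s3,s4,s6} and {s2}.
Refine {s0,s1,s3,s4,s6} on symbol q: members go to different blocks, giving {s0,s1,s4,s6} and {s3}.
On input q, block {s0,s1,s4,s6} splits into {s0,s1,s6} and {s4}.
Stable partition: {s0,s1,s6} | {s5} | {s2} | {s3} | {s4} — 5 equivalence classes.
The equivalence class containing s1 is {s0,s1,s6}, of size 3.

3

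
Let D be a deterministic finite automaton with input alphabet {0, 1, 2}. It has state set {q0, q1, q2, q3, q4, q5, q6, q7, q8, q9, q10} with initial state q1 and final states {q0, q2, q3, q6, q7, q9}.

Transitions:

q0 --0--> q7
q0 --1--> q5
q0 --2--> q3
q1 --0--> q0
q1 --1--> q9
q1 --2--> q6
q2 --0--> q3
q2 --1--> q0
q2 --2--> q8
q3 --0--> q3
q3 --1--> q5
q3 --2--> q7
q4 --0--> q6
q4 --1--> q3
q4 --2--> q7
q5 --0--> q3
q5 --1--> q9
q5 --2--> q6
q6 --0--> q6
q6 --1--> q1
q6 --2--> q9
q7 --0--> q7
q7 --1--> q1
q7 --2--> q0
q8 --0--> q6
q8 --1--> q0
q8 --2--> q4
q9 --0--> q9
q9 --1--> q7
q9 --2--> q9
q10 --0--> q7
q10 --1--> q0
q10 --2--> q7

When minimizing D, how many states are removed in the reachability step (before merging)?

4

Starting at q1 and following transitions, the reachable set is {q0, q1, q3, q5, q6, q7, q9}. That leaves q2, q4, q8, q10 unreachable — 4 in total.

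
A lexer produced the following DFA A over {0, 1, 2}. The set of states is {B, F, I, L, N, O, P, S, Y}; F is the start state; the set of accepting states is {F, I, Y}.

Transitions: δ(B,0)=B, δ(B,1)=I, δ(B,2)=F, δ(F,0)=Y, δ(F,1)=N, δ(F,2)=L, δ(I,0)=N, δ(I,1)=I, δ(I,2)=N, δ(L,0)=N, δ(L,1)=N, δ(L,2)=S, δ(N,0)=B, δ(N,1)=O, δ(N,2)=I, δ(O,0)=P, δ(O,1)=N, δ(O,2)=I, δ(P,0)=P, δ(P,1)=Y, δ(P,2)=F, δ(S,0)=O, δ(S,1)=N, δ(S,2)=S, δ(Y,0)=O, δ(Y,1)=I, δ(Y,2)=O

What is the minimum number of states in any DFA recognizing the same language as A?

P0 = {F,I,Y} | {B,L,N,O,P,S}.
Refine {F,I,Y} on symbol 0: members go to different blocks, giving {I,Y} and {F}.
On input 1, block {B,L,N,O,P,S} splits into {L,N,O,S} and {B,P}.
On input 0, block {L,N,O,S} splits into {L,S} and {N,O}.
Stable partition: {I,Y} | {L,S} | {F} | {B,P} | {N,O} — 5 equivalence classes.

5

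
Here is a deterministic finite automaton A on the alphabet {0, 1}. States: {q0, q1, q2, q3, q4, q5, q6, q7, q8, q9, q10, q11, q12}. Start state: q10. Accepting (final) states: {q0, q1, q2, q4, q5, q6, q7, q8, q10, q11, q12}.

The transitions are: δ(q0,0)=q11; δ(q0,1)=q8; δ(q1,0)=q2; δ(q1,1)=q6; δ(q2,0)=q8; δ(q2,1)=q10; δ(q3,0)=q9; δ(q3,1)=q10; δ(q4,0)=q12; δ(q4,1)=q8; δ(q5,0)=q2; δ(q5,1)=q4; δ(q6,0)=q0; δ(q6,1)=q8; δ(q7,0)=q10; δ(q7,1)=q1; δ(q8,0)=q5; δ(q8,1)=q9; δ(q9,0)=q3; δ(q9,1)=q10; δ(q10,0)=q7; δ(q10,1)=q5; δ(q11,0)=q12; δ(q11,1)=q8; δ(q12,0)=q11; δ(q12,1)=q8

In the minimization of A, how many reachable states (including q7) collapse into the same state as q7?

All states are reachable from the start state.
Start with accepting vs non-accepting: {q0,q1,q2,q4,q5,q6,q7,q8,q10,q11,q12} | {q3,q9}.
Split {q0,q1,q2,q4,q5,q6,q7,q8,q10,q11,q12} by δ(·,1) → {q0,q1,q2,q4,q5,q6,q7,q10,q11,q12} and {q8}.
Split {q0,q1,q2,q4,q5,q6,q7,q10,q11,q12} by δ(·,0) → {q0,q1,q4,q5,q6,q7,q10,q11,q12} and {q2}.
On input 0, block {q0,q1,q4,q5,q6,q7,q10,q11,q12} splits into {q0,q4,q6,q7,q10,q11,q12} and {q1,q5}.
Refine {q0,q4,q6,q7,q10,q11,q12} on symbol 1: members go to different blocks, giving {q0,q4,q6,q11,q12} and {q7,q10}.
Stable partition: {q0,q4,q6,q11,q12} | {q3,q9} | {q8} | {q2} | {q1,q5} | {q7,q10} — 6 equivalence classes.
State q7 belongs to the block {q7,q10}, which has 2 states.

2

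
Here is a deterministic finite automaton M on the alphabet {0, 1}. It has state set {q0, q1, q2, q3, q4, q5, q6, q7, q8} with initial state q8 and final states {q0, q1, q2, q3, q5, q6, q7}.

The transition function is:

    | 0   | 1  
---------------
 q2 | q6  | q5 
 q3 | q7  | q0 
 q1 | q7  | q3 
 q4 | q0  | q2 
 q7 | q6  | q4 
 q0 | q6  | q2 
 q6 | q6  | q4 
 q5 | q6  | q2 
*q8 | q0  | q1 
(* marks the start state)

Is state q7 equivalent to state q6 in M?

All states are reachable from the start state.
P0 = {q0,q1,q2,q3,q5,q6,q7} | {q4,q8}.
On input 1, block {q0,q1,q2,q3,q5,q6,q7} splits into {q0,q1,q2,q3,q5} and {q6,q7}.
Stable partition: {q0,q1,q2,q3,q5} | {q4,q8} | {q6,q7} — 3 equivalence classes.
q7 and q6 lie in the same block of the stable partition, so they are equivalent — no string distinguishes them.

Yes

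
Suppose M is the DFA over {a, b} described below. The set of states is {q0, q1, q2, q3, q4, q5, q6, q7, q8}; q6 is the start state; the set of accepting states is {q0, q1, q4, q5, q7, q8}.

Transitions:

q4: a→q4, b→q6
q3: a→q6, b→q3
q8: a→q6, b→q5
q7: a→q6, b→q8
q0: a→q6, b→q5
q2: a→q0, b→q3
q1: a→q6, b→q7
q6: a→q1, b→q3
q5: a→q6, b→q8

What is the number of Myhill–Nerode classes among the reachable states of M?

First remove the unreachable states {q0,q2,q4}; 6 states remain.
Initial partition by acceptance: {q1,q5,q7,q8} | {q3,q6}.
On input a, block {q3,q6} splits into {q3} and {q6}.
Stable partition: {q1,q5,q7,q8} | {q3} | {q6} — 3 equivalence classes.

3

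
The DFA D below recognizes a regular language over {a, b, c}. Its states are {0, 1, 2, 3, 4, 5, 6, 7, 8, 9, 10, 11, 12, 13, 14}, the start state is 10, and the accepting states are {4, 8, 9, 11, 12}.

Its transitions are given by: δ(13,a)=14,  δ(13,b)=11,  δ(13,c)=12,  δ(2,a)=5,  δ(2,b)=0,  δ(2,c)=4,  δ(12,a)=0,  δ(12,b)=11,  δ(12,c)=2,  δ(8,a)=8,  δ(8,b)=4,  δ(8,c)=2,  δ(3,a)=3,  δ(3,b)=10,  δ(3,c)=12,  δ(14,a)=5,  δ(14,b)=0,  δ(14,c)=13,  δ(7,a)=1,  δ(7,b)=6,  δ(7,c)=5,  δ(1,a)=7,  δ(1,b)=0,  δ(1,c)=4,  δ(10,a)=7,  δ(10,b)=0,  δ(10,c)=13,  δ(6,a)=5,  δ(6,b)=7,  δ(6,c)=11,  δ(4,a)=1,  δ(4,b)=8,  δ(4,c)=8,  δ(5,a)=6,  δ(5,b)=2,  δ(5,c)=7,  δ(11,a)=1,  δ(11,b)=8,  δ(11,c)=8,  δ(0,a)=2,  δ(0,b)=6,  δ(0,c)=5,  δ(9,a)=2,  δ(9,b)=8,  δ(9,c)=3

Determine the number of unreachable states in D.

2

Starting at 10 and following transitions, the reachable set is {0, 1, 2, 4, 5, 6, 7, 8, 10, 11, 12, 13, 14}. That leaves 3, 9 unreachable — 2 in total.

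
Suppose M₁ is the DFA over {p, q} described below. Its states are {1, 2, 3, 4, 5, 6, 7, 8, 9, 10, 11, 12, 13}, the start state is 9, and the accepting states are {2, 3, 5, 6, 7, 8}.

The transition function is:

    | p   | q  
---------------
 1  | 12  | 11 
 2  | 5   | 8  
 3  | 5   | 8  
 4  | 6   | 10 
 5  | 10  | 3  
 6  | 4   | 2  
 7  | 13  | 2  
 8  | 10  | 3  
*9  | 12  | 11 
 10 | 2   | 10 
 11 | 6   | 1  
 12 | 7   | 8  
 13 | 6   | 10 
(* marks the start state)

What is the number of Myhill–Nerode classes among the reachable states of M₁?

8

All states are reachable from the start state.
P0 = {2,3,5,6,7,8} | {1,4,9,10,11,12,13}.
Refine {2,3,5,6,7,8} on symbol p: members go to different blocks, giving {5,6,7,8} and {2,3}.
On input p, block {1,4,9,10,11,12,13} splits into {4,11,12,13} and {1,9} and {10}.
On input p, block {5,6,7,8} splits into {5,8} and {6,7}.
On input q, block {4,11,12,13} splits into {4,13} and {11} and {12}.
The partition is now stable with 8 blocks: {5,8} | {4,13} | {2,3} | {1,9} | {10} | {6,7} | {11} | {12}.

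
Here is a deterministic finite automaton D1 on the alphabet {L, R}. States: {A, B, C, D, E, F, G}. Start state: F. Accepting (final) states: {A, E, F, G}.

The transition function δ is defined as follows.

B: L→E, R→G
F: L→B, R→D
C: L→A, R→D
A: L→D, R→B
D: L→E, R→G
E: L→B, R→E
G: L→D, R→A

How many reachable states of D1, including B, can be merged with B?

First remove the unreachable states {C}; 6 states remain.
P0 = {A,E,F,G} | {B,D}.
On input R, block {A,E,F,G} splits into {A,F} and {E,G}.
Split {E,G} by δ(·,R) → {E} and {G}.
Stable partition: {A,F} | {B,D} | {E} | {G} — 4 equivalence classes.
The equivalence class containing B is {B,D}, of size 2.

2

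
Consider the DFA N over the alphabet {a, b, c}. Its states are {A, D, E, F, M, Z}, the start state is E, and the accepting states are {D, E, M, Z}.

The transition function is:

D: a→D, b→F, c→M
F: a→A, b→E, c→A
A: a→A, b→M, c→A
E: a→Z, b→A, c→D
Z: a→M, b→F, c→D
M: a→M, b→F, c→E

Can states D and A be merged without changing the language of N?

Every state is reachable, so we keep all 6.
Initial partition by acceptance: {D,E,M,Z} | {A,F}.
The partition is now stable with 2 blocks: {D,E,M,Z} | {A,F}.
D and A end up in different blocks, so they are distinguishable. For instance, the string 'ε' is accepted from only D.

No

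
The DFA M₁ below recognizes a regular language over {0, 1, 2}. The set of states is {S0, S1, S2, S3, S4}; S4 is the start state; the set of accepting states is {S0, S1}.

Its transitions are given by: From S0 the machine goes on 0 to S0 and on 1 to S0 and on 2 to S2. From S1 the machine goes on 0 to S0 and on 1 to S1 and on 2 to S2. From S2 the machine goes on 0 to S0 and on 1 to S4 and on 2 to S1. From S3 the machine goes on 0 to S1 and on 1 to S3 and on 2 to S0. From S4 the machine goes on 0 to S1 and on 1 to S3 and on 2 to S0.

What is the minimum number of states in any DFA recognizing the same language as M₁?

2

All states are reachable from the start state.
Start with accepting vs non-accepting: {S0,S1} | {S2,S3,S4}.
The partition is now stable with 2 blocks: {S0,S1} | {S2,S3,S4}.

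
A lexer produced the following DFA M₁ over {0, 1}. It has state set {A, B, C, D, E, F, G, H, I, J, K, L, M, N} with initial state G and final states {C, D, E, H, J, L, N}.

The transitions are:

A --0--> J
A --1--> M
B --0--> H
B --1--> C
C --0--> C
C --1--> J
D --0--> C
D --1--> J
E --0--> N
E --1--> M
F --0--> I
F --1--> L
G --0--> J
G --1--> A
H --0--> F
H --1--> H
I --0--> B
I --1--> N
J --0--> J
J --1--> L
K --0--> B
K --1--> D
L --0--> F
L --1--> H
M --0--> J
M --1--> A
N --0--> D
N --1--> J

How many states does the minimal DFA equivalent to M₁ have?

States {E,K} cannot be reached from the start state, so discard them.
P0 = {C,D,H,J,L,N} | {A,B,F,G,I,M}.
On input 0, block {C,D,H,J,L,N} splits into {C,D,J,N} and {H,L}.
Refine {C,D,J,N} on symbol 1: members go to different blocks, giving {C,D,N} and {J}.
Refine {A,B,F,G,I,M} on symbol 0: members go to different blocks, giving {A,G,M} and {F,I} and {B}.
Refine {F,I} on symbol 0: members go to different blocks, giving {F} and {I}.
Stable partition: {C,D,N} | {A,G,M} | {H,L} | {J} | {F} | {B} | {I} — 7 equivalence classes.

7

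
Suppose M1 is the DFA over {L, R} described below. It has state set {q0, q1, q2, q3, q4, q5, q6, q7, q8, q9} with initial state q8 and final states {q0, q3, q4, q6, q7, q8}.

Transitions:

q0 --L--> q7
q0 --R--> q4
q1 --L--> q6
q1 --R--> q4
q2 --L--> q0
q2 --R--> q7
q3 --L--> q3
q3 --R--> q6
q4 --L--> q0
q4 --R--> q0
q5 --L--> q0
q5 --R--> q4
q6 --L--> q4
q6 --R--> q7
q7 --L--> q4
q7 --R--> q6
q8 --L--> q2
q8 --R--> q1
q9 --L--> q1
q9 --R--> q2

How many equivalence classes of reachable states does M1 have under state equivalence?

3

First remove the unreachable states {q3,q5,q9}; 7 states remain.
Initial partition by acceptance: {q0,q4,q6,q7,q8} | {q1,q2}.
On input L, block {q0,q4,q6,q7,q8} splits into {q0,q4,q6,q7} and {q8}.
The partition is now stable with 3 blocks: {q0,q4,q6,q7} | {q1,q2} | {q8}.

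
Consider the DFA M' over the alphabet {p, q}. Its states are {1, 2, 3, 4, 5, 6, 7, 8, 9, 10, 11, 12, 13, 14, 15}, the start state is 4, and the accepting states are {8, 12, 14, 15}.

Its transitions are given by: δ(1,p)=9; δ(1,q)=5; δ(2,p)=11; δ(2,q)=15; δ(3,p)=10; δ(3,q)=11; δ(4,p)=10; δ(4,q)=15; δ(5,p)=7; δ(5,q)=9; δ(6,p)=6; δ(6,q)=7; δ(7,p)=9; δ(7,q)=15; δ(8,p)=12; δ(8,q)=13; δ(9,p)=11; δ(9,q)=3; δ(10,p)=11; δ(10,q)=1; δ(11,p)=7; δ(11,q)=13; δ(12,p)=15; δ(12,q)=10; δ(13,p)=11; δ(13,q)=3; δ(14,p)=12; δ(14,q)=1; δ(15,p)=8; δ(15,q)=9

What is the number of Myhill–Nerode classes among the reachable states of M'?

5

States {2,6,14} cannot be reached from the start state, so discard them.
Initial partition by acceptance: {8,12,15} | {1,3,4,5,7,9,10,11,13}.
On input q, block {1,3,4,5,7,9,10,11,13} splits into {1,3,5,9,10,11,13} and {4,7}.
Refine {1,3,5,9,10,11,13} on symbol p: members go to different blocks, giving {1,3,9,10,13} and {5,11}.
Split {1,3,9,10,13} by δ(·,p) → {9,10,13} and {1,3}.
No further refinement is possible. Final partition (5 blocks): {8,12,15} | {9,10,13} | {4,7} | {5,11} | {1,3}.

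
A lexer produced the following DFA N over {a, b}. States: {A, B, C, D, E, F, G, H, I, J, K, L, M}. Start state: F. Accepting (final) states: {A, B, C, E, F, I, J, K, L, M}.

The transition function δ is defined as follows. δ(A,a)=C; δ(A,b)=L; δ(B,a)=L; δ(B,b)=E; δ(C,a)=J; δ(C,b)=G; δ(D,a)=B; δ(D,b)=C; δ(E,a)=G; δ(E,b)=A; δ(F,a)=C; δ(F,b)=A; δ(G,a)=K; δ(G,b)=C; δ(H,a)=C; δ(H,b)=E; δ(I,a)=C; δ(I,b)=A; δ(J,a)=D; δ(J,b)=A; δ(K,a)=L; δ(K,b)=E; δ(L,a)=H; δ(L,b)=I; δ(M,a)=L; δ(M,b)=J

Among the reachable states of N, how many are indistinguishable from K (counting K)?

2

First remove the unreachable states {M}; 12 states remain.
Start with accepting vs non-accepting: {A,B,C,E,F,I,J,K,L} | {D,G,H}.
Split {A,B,C,E,F,I,J,K,L} by δ(·,a) → {A,B,C,F,I,K} and {E,J,L}.
Refine {A,B,C,F,I,K} on symbol a: members go to different blocks, giving {A,F,I} and {B,C,K}.
Refine {A,F,I} on symbol b: members go to different blocks, giving {F,I} and {A}.
On input b, block {D,G,H} splits into {D,G} and {H}.
On input a, block {E,J,L} splits into {E,J} and {L}.
Refine {B,C,K} on symbol a: members go to different blocks, giving {B,K} and {C}.
The partition is now stable with 8 blocks: {F,I} | {D,G} | {E,J} | {B,K} | {A} | {H} | {L} | {C}.
The equivalence class containing K is {B,K}, of size 2.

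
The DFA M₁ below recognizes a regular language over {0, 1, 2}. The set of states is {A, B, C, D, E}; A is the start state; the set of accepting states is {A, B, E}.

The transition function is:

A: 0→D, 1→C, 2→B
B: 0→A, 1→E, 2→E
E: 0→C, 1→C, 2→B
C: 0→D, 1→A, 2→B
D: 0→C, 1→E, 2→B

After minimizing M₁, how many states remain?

Start with accepting vs non-accepting: {A,B,E} | {C,D}.
Refine {A,B,E} on symbol 0: members go to different blocks, giving {A,E} and {B}.
No further refinement is possible. Final partition (3 blocks): {A,E} | {C,D} | {B}.

3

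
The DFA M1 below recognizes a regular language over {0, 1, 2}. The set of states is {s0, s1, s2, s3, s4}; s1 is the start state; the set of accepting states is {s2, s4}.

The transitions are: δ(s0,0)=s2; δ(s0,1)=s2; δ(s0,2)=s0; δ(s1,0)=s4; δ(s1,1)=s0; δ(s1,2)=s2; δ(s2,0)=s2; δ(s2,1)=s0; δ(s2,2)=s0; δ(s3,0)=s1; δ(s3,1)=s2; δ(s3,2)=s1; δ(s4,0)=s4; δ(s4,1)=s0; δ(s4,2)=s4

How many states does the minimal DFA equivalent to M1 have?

States {s3} cannot be reached from the start state, so discard them.
Initial partition by acceptance: {s2,s4} | {s0,s1}.
Refine {s2,s4} on symbol 2: members go to different blocks, giving {s2} and {s4}.
Split {s0,s1} by δ(·,0) → {s0} and {s1}.
Stable partition: {s2} | {s0} | {s4} | {s1} — 4 equivalence classes.

4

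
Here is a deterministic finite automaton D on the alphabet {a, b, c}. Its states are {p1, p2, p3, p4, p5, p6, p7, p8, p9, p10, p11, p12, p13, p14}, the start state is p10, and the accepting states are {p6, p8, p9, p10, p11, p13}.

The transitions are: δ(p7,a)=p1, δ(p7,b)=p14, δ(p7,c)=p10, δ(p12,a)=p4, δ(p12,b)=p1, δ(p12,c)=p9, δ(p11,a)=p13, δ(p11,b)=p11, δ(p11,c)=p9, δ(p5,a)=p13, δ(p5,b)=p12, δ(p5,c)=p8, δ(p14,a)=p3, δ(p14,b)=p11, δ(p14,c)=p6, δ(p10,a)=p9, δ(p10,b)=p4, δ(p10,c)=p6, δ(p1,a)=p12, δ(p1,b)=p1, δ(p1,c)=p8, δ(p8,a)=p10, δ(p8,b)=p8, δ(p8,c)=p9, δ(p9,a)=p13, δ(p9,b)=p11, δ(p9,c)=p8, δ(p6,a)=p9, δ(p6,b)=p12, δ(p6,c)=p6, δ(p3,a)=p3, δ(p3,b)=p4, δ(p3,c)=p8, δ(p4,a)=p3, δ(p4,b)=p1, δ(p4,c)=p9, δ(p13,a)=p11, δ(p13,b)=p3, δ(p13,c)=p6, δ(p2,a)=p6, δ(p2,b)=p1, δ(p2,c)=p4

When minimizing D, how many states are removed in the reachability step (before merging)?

BFS from p10 reaches {p1, p3, p4, p6, p8, p9, p10, p11, p12, p13}; the 4 state(s) p2, p5, p7, p14 are never visited.

4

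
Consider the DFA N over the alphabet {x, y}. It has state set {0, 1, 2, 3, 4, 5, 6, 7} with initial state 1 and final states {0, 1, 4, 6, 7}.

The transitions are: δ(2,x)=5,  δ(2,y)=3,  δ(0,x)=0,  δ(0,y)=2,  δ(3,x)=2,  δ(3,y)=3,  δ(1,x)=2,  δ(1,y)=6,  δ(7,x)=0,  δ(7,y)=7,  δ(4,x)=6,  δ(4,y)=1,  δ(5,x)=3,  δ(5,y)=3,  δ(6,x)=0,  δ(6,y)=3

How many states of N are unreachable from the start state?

2

No path from 1 leads to 4, 7; the other 6 states are all reachable.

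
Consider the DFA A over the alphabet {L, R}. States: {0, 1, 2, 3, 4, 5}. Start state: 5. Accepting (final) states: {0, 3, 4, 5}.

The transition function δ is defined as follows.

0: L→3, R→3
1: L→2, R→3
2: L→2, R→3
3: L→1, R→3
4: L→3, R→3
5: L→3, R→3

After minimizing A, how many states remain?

States {0,4} cannot be reached from the start state, so discard them.
Initial partition by acceptance: {3,5} | {1,2}.
Split {3,5} by δ(·,L) → {3} and {5}.
Stable partition: {3} | {1,2} | {5} — 3 equivalence classes.

3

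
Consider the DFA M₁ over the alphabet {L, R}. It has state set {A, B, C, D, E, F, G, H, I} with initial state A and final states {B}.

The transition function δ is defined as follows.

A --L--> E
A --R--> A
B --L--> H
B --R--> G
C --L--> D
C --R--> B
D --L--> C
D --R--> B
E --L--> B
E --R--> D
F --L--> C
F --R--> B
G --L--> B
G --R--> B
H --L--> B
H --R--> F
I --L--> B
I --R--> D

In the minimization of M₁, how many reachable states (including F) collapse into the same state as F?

3

States {I} cannot be reached from the start state, so discard them.
P0 = {B} | {A,C,D,E,F,G,H}.
Split {A,C,D,E,F,G,H} by δ(·,L) → {A,C,D,F} and {E,G,H}.
Refine {A,C,D,F} on symbol L: members go to different blocks, giving {C,D,F} and {A}.
On input R, block {E,G,H} splits into {E,H} and {G}.
Stable partition: {B} | {C,D,F} | {E,H} | {A} | {G} — 5 equivalence classes.
State F belongs to the block {C,D,F}, which has 3 states.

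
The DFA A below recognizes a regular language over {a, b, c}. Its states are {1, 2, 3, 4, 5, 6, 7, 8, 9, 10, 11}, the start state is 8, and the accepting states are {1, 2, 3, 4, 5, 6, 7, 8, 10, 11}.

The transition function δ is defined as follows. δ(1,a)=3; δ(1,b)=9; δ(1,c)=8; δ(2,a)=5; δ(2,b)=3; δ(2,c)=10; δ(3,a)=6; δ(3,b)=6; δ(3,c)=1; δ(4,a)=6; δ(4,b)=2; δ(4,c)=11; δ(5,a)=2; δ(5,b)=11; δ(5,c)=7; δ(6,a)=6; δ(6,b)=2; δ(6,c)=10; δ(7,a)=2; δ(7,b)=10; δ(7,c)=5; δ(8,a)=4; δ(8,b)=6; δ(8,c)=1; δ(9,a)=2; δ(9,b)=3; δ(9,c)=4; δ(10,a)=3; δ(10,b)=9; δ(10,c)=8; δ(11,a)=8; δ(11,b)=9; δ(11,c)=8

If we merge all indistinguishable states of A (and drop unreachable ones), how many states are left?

Every state is reachable, so we keep all 11.
Initial partition by acceptance: {1,2,3,4,5,6,7,8,10,11} | {9}.
Split {1,2,3,4,5,6,7,8,10,11} by δ(·,b) → {2,3,4,5,6,7,8} and {1,10,11}.
Refine {2,3,4,5,6,7,8} on symbol b: members go to different blocks, giving {2,3,4,6,8} and {5,7}.
Refine {2,3,4,6,8} on symbol a: members go to different blocks, giving {3,4,6,8} and {2}.
On input b, block {3,4,6,8} splits into {3,8} and {4,6}.
No further refinement is possible. Final partition (6 blocks): {3,8} | {9} | {1,10,11} | {5,7} | {2} | {4,6}.

6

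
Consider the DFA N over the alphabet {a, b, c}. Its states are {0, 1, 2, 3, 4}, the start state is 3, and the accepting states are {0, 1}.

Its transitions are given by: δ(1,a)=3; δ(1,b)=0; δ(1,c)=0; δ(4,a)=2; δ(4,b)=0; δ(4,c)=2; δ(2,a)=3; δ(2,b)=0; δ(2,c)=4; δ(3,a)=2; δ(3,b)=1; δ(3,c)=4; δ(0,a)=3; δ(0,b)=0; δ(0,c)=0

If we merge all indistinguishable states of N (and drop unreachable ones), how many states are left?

Every state is reachable, so we keep all 5.
Initial partition by acceptance: {0,1} | {2,3,4}.
The partition is now stable with 2 blocks: {0,1} | {2,3,4}.

2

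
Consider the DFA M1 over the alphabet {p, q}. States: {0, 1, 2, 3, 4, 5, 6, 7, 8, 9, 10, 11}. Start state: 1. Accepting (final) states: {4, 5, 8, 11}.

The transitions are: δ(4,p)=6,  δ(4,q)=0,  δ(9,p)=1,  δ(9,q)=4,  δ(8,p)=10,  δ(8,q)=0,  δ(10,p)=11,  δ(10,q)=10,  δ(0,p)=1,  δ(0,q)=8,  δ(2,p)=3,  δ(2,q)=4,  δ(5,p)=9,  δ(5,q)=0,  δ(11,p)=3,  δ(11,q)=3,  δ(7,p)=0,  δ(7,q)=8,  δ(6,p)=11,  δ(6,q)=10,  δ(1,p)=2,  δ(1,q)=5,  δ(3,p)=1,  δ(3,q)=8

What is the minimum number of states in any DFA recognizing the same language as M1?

First remove the unreachable states {7}; 11 states remain.
Initial partition by acceptance: {4,5,8,11} | {0,1,2,3,6,9,10}.
Refine {0,1,2,3,6,9,10} on symbol p: members go to different blocks, giving {0,1,2,3,9} and {6,10}.
Split {4,5,8,11} by δ(·,p) → {4,8} and {5,11}.
On input q, block {0,1,2,3,9} splits into {0,2,3,9} and {1}.
Refine {0,2,3,9} on symbol p: members go to different blocks, giving {0,3,9} and {2}.
The partition is now stable with 6 blocks: {4,8} | {0,3,9} | {6,10} | {5,11} | {1} | {2}.

6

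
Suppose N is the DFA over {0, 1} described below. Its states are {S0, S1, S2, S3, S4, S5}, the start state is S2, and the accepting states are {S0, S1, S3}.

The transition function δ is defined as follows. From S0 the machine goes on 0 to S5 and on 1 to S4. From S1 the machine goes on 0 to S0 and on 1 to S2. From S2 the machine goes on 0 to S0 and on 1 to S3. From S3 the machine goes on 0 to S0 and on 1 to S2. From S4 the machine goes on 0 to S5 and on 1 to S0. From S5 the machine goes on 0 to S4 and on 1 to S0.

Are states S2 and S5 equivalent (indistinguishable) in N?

No

First remove the unreachable states {S1}; 5 states remain.
Start with accepting vs non-accepting: {S0,S3} | {S2,S4,S5}.
Split {S0,S3} by δ(·,0) → {S0} and {S3}.
Refine {S2,S4,S5} on symbol 0: members go to different blocks, giving {S4,S5} and {S2}.
No further refinement is possible. Final partition (4 blocks): {S0} | {S4,S5} | {S3} | {S2}.
S2 and S5 end up in different blocks, so they are distinguishable. For instance, the string '0' is accepted from only S2.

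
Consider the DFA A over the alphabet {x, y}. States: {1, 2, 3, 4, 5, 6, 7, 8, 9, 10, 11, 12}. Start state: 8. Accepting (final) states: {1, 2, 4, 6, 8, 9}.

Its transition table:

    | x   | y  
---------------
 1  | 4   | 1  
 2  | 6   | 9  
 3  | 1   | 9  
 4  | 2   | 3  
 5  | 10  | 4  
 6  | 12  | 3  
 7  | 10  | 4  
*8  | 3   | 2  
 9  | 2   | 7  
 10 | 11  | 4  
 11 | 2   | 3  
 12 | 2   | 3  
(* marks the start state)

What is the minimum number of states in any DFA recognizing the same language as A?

Reachable states from the start: {1,2,3,4,6,7,8,9,10,11,12}. Unreachable: {5} — drop them.
P0 = {1,2,4,6,8,9} | {3,7,10,11,12}.
On input x, block {1,2,4,6,8,9} splits into {1,2,4,9} and {6,8}.
Split {1,2,4,9} by δ(·,x) → {1,4,9} and {2}.
On input x, block {1,4,9} splits into {4,9} and {1}.
Split {3,7,10,11,12} by δ(·,x) → {7,10} and {11,12} and {3}.
On input y, block {4,9} splits into {4} and {9}.
Refine {7,10} on symbol x: members go to different blocks, giving {7} and {10}.
Split {6,8} by δ(·,x) → {6} and {8}.
Stable partition: {4} | {7} | {6} | {2} | {1} | {11,12} | {3} | {9} | {10} | {8} — 10 equivalence classes.

10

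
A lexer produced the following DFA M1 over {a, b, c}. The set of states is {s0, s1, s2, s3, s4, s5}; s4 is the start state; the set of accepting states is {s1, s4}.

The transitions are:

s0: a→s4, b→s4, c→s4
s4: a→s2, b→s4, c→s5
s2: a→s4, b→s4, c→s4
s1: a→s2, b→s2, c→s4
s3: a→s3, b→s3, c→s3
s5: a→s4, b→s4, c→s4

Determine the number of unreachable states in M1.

BFS from s4 reaches {s2, s4, s5}; the 3 state(s) s0, s1, s3 are never visited.

3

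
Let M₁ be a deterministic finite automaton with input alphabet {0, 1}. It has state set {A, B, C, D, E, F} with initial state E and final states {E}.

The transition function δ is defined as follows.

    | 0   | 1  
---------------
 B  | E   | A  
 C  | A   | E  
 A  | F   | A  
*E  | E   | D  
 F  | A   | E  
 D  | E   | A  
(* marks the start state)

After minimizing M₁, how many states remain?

States {B,C} cannot be reached from the start state, so discard them.
Initial partition by acceptance: {E} | {A,D,F}.
On input 0, block {A,D,F} splits into {A,F} and {D}.
Split {A,F} by δ(·,1) → {A} and {F}.
Stable partition: {E} | {A} | {D} | {F} — 4 equivalence classes.

4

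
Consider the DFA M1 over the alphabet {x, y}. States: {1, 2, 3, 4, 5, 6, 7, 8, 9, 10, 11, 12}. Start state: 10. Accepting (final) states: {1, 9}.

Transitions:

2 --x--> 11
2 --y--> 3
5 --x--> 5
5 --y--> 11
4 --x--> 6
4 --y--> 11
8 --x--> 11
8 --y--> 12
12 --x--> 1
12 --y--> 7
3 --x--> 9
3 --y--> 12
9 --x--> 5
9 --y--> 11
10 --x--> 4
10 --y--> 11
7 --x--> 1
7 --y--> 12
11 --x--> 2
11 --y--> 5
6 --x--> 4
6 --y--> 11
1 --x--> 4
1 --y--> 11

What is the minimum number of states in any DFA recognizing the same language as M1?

5

Reachable states from the start: {1,2,3,4,5,6,7,9,10,11,12}. Unreachable: {8} — drop them.
P0 = {1,9} | {2,3,4,5,6,7,10,11,12}.
On input x, block {2,3,4,5,6,7,10,11,12} splits into {2,4,5,6,10,11} and {3,7,12}.
Split {2,4,5,6,10,11} by δ(·,y) → {4,5,6,10,11} and {2}.
Split {4,5,6,10,11} by δ(·,x) → {4,5,6,10} and {11}.
Stable partition: {1,9} | {4,5,6,10} | {3,7,12} | {2} | {11} — 5 equivalence classes.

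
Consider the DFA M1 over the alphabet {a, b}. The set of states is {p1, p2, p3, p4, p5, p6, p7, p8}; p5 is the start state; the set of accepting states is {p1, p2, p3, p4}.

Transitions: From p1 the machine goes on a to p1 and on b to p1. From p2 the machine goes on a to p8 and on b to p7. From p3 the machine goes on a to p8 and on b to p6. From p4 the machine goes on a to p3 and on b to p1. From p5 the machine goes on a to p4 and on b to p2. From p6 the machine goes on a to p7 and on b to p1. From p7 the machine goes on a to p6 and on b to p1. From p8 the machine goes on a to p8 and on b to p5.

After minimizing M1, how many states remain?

Start with accepting vs non-accepting: {p1,p2,p3,p4} | {p5,p6,p7,p8}.
Refine {p1,p2,p3,p4} on symbol a: members go to different blocks, giving {p1,p4} and {p2,p3}.
On input a, block {p1,p4} splits into {p1} and {p4}.
On input a, block {p5,p6,p7,p8} splits into {p6,p7,p8} and {p5}.
Refine {p6,p7,p8} on symbol b: members go to different blocks, giving {p6,p7} and {p8}.
No further refinement is possible. Final partition (6 blocks): {p1} | {p6,p7} | {p2,p3} | {p4} | {p5} | {p8}.

6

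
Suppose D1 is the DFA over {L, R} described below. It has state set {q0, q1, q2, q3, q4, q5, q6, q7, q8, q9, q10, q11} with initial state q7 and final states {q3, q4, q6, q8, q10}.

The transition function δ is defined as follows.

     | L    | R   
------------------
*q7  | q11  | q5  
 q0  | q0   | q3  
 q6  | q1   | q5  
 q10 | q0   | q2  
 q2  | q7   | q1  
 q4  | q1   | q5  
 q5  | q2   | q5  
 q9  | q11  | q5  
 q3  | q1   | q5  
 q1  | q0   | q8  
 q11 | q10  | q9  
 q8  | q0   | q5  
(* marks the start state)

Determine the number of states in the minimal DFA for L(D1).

Reachable states from the start: {q0,q1,q2,q3,q5,q7,q8,q9,q10,q11}. Unreachable: {q4,q6} — drop them.
P0 = {q3,q8,q10} | {q0,q1,q2,q5,q7,q9,q11}.
On input L, block {q0,q1,q2,q5,q7,q9,q11} splits into {q0,q1,q2,q5,q7,q9} and {q11}.
On input L, block {q0,q1,q2,q5,q7,q9} splits into {q0,q1,q2,q5} and {q7,q9}.
On input L, block {q0,q1,q2,q5} splits into {q0,q1,q5} and {q2}.
Refine {q3,q8,q10} on symbol R: members go to different blocks, giving {q3,q8} and {q10}.
Split {q0,q1,q5} by δ(·,L) → {q0,q1} and {q5}.
The partition is now stable with 7 blocks: {q3,q8} | {q0,q1} | {q11} | {q7,q9} | {q2} | {q10} | {q5}.

7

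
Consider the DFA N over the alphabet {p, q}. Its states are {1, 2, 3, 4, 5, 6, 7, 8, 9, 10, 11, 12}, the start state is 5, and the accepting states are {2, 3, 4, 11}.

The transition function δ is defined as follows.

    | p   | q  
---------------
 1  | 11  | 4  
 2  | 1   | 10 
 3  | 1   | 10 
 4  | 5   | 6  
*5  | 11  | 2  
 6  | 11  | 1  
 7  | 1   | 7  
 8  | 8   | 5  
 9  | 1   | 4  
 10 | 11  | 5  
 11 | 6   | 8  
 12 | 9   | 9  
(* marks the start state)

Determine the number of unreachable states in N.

4

No path from 5 leads to 3, 7, 9, 12; the other 8 states are all reachable.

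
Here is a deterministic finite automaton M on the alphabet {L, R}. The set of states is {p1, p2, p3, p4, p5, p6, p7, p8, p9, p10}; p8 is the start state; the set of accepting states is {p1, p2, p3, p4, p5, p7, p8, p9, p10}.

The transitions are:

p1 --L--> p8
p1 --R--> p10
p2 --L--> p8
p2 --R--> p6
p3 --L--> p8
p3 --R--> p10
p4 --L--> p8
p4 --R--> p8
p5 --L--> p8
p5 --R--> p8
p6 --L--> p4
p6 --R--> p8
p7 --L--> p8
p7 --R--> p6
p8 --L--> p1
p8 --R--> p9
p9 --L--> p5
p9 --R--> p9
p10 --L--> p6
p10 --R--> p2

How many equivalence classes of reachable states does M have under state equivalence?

7

First remove the unreachable states {p3,p7}; 8 states remain.
Start with accepting vs non-accepting: {p1,p2,p4,p5,p8,p9,p10} | {p6}.
Split {p1,p2,p4,p5,p8,p9,p10} by δ(·,L) → {p1,p2,p4,p5,p8,p9} and {p10}.
Split {p1,p2,p4,p5,p8,p9} by δ(·,R) → {p4,p5,p8,p9} and {p1} and {p2}.
Refine {p4,p5,p8,p9} on symbol L: members go to different blocks, giving {p4,p5,p9} and {p8}.
Refine {p4,p5,p9} on symbol L: members go to different blocks, giving {p4,p5} and {p9}.
No further refinement is possible. Final partition (7 blocks): {p4,p5} | {p6} | {p10} | {p1} | {p2} | {p8} | {p9}.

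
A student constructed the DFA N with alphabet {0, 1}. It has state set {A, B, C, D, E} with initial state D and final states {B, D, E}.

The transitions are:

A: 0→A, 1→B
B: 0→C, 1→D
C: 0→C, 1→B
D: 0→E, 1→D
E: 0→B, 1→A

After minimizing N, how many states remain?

Start with accepting vs non-accepting: {B,D,E} | {A,C}.
Split {B,D,E} by δ(·,0) → {D,E} and {B}.
Split {D,E} by δ(·,0) → {D} and {E}.
Stable partition: {D} | {A,C} | {B} | {E} — 4 equivalence classes.

4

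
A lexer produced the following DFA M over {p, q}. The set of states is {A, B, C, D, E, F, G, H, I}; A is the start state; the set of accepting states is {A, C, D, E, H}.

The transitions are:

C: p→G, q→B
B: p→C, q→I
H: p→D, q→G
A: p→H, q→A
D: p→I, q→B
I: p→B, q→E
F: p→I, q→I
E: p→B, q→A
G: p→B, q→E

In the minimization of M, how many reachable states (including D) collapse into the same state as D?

2

Reachable states from the start: {A,B,C,D,E,G,H,I}. Unreachable: {F} — drop them.
P0 = {A,C,D,E,H} | {B,G,I}.
Refine {A,C,D,E,H} on symbol p: members go to different blocks, giving {C,D,E} and {A,H}.
Refine {C,D,E} on symbol q: members go to different blocks, giving {C,D} and {E}.
On input p, block {B,G,I} splits into {G,I} and {B}.
Split {A,H} by δ(·,p) → {A} and {H}.
Stable partition: {C,D} | {G,I} | {A} | {E} | {B} | {H} — 6 equivalence classes.
The equivalence class containing D is {C,D}, of size 2.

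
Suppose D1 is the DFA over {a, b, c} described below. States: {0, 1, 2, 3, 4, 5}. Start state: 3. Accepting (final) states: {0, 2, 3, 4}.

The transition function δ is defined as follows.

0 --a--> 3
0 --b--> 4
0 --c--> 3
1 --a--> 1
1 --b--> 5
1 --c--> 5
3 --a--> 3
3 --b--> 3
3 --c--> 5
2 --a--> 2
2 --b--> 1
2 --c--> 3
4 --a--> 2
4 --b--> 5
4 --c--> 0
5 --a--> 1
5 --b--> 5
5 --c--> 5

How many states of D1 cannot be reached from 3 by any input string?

3

Starting at 3 and following transitions, the reachable set is {1, 3, 5}. That leaves 0, 2, 4 unreachable — 3 in total.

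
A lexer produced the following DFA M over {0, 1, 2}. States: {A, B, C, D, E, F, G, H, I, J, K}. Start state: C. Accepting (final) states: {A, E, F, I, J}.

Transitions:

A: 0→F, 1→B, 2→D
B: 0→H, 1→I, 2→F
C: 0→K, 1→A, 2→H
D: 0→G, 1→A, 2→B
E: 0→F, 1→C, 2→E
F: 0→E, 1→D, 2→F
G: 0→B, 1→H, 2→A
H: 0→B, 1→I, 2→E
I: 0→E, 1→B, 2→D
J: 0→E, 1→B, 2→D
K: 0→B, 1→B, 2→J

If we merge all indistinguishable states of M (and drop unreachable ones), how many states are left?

Every state is reachable, so we keep all 11.
P0 = {A,E,F,I,J} | {B,C,D,G,H,K}.
On input 2, block {A,E,F,I,J} splits into {A,I,J} and {E,F}.
On input 1, block {B,C,D,G,H,K} splits into {B,C,D,H} and {G,K}.
On input 0, block {B,C,D,H} splits into {B,H} and {C,D}.
Stable partition: {A,I,J} | {B,H} | {E,F} | {G,K} | {C,D} — 5 equivalence classes.

5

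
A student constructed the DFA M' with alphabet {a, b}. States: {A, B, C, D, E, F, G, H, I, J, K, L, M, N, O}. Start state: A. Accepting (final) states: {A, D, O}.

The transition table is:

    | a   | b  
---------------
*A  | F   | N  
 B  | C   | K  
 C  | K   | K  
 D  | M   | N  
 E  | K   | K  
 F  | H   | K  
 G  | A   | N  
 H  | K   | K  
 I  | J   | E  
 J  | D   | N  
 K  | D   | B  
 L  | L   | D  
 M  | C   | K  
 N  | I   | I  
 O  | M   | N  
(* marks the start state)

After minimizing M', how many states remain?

States {G,L,O} cannot be reached from the start state, so discard them.
Initial partition by acceptance: {A,D} | {B,C,E,F,H,I,J,K,M,N}.
On input a, block {B,C,E,F,H,I,J,K,M,N} splits into {B,C,E,F,H,I,M,N} and {J,K}.
On input a, block {B,C,E,F,H,I,M,N} splits into {B,F,M,N} and {C,E,H,I}.
Refine {B,F,M,N} on symbol b: members go to different blocks, giving {B,F,M} and {N}.
On input b, block {J,K} splits into {J} and {K}.
Split {C,E,H,I} by δ(·,a) → {C,E,H} and {I}.
No further refinement is possible. Final partition (7 blocks): {A,D} | {B,F,M} | {J} | {C,E,H} | {N} | {K} | {I}.

7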